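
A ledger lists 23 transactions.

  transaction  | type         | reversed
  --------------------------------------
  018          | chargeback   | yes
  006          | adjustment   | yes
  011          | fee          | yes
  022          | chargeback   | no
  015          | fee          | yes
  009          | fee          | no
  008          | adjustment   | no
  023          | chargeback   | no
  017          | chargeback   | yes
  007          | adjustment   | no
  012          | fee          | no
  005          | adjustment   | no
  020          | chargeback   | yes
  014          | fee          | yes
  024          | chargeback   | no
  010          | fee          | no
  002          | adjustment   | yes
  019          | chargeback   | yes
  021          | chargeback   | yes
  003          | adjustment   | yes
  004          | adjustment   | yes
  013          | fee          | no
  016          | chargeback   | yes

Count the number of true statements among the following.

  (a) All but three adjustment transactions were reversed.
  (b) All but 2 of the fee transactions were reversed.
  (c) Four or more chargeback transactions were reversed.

2

(a) adjustment: |A| = 7, |A ∩ B| = 4; needs |A ∖ B| = 3 — true.
(b) fee: |A| = 7, |A ∩ B| = 3; needs |A ∖ B| = 2 — false.
(c) chargeback: |A| = 9, |A ∩ B| = 6; needs |A ∩ B| ≥ 4 — true.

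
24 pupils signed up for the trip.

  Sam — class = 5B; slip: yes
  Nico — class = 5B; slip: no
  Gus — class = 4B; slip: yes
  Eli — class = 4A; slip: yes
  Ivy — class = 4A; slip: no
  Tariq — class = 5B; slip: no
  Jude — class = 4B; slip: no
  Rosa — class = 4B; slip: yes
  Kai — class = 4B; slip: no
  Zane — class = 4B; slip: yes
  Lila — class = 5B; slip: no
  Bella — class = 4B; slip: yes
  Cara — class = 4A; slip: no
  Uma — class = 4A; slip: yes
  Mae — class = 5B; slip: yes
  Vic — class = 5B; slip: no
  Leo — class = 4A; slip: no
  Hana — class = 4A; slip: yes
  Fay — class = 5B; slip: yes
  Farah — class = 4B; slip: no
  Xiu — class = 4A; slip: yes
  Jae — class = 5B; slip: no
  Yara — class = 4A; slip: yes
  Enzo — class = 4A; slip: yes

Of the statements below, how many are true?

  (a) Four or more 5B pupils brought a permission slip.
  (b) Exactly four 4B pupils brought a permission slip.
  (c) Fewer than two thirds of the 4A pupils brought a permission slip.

(a) 5B: |A| = 8, |A ∩ B| = 3; needs |A ∩ B| ≥ 4 — false.
(b) 4B: |A| = 7, |A ∩ B| = 4; needs |A ∩ B| = 4 — true.
(c) 4A: |A| = 9, |A ∩ B| = 6; needs |A ∩ B| / |A| < 2/3 — false.

1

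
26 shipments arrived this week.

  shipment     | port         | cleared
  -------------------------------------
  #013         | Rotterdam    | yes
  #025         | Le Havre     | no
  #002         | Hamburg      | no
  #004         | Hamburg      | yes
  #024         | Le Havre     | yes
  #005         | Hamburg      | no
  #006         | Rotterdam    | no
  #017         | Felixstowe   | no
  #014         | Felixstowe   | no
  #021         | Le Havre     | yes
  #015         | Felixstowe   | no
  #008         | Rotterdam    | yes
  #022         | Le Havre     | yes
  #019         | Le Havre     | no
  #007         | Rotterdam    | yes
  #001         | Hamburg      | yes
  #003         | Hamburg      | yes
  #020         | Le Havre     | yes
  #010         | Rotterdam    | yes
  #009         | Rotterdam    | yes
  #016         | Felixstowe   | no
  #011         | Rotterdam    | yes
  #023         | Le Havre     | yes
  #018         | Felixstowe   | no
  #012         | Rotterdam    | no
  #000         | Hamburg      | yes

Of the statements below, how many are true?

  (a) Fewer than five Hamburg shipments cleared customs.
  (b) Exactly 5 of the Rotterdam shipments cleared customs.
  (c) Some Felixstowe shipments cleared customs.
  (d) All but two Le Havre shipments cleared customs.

(a) Hamburg: |A| = 6, |A ∩ B| = 4; needs |A ∩ B| < 5 — true.
(b) Rotterdam: |A| = 8, |A ∩ B| = 6; needs |A ∩ B| = 5 — false.
(c) Felixstowe: |A| = 5, |A ∩ B| = 0; needs A ∩ B ≠ ∅ (|A ∩ B| ≥ 1) — false.
(d) Le Havre: |A| = 7, |A ∩ B| = 5; needs |A ∖ B| = 2 — true.

2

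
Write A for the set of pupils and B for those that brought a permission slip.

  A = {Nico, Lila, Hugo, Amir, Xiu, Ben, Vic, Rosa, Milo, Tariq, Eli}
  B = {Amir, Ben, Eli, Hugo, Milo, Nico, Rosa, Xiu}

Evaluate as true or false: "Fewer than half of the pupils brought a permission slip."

Truth condition: |A ∩ B| < |A ∖ B|.
A (the restrictor) = {Nico, Lila, Hugo, Amir, Xiu, Ben, Vic, Rosa, Milo, Tariq, Eli}, |A| = 11.
A ∩ B = {Nico, Hugo, Amir, Xiu, Ben, Rosa, Milo, Eli}, so |A ∩ B| = 8.
A ∖ B = {Lila, Vic, Tariq}, so |A ∖ B| = 3.
8 > 3, so the statement is false.

False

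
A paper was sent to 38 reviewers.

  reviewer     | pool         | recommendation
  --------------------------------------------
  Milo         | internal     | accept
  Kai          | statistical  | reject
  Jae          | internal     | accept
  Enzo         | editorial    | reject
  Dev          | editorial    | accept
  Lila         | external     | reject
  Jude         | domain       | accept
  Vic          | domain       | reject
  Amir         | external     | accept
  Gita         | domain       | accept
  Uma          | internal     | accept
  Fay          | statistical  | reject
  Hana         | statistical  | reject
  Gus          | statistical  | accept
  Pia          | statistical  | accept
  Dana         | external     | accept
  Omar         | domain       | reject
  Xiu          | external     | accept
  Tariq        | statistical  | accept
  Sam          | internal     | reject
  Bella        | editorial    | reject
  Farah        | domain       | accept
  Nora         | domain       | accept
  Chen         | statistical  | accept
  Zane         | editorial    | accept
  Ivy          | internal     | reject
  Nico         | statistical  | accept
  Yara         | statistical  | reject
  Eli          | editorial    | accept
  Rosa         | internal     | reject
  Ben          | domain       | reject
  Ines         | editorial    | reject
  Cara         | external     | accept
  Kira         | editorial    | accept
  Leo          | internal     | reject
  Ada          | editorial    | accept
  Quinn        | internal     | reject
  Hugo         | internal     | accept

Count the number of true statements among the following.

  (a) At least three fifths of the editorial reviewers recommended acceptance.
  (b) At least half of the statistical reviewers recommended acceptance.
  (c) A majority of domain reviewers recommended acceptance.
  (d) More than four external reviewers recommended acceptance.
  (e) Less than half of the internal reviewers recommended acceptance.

4

(a) editorial: |A| = 8, |A ∩ B| = 5; needs |A ∩ B| / |A| ≥ 3/5 — true.
(b) statistical: |A| = 9, |A ∩ B| = 5; needs |A ∩ B| ≥ |A ∖ B| — true.
(c) domain: |A| = 7, |A ∩ B| = 4; needs |A ∩ B| > |A ∖ B| — true.
(d) external: |A| = 5, |A ∩ B| = 4; needs |A ∩ B| > 4 — false.
(e) internal: |A| = 9, |A ∩ B| = 4; needs |A ∩ B| < |A ∖ B| — true.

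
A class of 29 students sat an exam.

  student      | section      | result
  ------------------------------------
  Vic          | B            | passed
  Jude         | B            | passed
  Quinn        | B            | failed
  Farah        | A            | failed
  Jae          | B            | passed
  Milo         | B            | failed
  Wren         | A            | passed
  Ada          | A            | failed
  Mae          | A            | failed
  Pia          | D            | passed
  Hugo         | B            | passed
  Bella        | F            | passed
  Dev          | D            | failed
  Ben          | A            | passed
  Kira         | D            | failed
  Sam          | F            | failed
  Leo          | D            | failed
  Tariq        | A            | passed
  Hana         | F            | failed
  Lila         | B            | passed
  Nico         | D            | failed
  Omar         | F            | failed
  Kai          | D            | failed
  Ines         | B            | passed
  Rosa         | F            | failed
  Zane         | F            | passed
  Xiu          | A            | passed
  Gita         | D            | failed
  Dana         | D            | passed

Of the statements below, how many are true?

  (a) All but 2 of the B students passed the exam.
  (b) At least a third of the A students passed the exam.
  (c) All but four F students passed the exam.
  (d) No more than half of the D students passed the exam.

(a) B: |A| = 8, |A ∩ B| = 6; needs |A ∖ B| = 2 — true.
(b) A: |A| = 7, |A ∩ B| = 4; needs |A ∩ B| / |A| ≥ 1/3 — true.
(c) F: |A| = 6, |A ∩ B| = 2; needs |A ∖ B| = 4 — true.
(d) D: |A| = 8, |A ∩ B| = 2; needs |A ∩ B| ≤ |A ∖ B| — true.

4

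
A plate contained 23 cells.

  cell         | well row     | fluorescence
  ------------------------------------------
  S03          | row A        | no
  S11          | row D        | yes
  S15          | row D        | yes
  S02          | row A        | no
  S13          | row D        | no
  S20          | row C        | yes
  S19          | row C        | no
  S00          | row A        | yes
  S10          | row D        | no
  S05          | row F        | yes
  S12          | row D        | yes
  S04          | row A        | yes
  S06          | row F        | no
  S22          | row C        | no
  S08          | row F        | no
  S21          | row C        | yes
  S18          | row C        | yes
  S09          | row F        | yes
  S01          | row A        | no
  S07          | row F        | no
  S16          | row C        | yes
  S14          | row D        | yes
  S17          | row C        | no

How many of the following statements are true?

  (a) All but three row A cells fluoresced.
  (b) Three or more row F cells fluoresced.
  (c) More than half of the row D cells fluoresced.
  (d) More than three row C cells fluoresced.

3

(a) row A: |A| = 5, |A ∩ B| = 2; needs |A ∖ B| = 3 — true.
(b) row F: |A| = 5, |A ∩ B| = 2; needs |A ∩ B| ≥ 3 — false.
(c) row D: |A| = 6, |A ∩ B| = 4; needs |A ∩ B| > |A ∖ B| — true.
(d) row C: |A| = 7, |A ∩ B| = 4; needs |A ∩ B| > 3 — true.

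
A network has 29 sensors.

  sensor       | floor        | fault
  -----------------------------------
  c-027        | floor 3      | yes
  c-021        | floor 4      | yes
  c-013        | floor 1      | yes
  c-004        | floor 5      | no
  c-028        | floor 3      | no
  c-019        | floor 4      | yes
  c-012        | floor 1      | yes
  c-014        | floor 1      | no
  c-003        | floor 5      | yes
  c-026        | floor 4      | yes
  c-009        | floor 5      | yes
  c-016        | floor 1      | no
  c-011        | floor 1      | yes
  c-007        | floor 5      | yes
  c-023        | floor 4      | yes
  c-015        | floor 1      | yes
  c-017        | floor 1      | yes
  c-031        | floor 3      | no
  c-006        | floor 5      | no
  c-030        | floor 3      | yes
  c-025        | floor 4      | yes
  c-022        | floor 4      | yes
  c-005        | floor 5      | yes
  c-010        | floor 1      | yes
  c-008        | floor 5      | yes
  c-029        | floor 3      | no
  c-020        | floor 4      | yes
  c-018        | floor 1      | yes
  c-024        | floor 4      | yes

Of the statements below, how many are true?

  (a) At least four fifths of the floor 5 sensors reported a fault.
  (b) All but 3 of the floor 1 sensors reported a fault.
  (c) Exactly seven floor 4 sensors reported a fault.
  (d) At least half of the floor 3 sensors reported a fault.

(a) floor 5: |A| = 7, |A ∩ B| = 5; needs |A ∩ B| / |A| ≥ 4/5 — false.
(b) floor 1: |A| = 9, |A ∩ B| = 7; needs |A ∖ B| = 3 — false.
(c) floor 4: |A| = 8, |A ∩ B| = 8; needs |A ∩ B| = 7 — false.
(d) floor 3: |A| = 5, |A ∩ B| = 2; needs |A ∩ B| ≥ |A ∖ B| — false.

0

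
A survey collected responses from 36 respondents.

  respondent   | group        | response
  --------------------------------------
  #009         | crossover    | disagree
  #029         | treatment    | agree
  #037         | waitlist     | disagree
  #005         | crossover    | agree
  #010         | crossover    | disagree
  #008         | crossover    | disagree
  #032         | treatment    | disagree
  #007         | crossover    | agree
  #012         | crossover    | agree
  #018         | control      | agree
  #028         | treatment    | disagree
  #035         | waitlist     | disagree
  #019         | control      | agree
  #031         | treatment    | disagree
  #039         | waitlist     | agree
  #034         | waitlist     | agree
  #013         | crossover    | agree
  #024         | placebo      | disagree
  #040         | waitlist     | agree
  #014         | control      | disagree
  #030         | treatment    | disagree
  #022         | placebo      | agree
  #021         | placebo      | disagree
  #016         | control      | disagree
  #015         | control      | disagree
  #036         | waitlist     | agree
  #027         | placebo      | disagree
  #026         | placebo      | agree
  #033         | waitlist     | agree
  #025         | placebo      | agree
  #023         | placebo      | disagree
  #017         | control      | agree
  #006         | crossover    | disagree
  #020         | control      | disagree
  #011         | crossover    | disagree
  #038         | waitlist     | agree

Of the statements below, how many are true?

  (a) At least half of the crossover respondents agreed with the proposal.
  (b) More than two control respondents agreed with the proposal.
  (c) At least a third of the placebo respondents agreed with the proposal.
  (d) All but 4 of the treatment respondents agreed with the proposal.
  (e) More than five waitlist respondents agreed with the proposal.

(a) crossover: |A| = 9, |A ∩ B| = 4; needs |A ∩ B| ≥ |A ∖ B| — false.
(b) control: |A| = 7, |A ∩ B| = 3; needs |A ∩ B| > 2 — true.
(c) placebo: |A| = 7, |A ∩ B| = 3; needs |A ∩ B| / |A| ≥ 1/3 — true.
(d) treatment: |A| = 5, |A ∩ B| = 1; needs |A ∖ B| = 4 — true.
(e) waitlist: |A| = 8, |A ∩ B| = 6; needs |A ∩ B| > 5 — true.

4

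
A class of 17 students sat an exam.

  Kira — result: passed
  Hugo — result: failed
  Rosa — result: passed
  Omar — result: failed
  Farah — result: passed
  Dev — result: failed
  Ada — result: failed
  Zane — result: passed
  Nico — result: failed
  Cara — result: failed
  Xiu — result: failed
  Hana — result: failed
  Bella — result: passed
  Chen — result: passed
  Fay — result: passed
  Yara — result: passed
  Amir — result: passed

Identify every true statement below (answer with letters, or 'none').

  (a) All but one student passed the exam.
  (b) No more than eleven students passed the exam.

(b)

|A| = 17, |A ∩ B| = 9, |A ∖ B| = 8.
(a) |A ∖ B| = 1: fails.
(b) |A ∩ B| ≤ 11: holds.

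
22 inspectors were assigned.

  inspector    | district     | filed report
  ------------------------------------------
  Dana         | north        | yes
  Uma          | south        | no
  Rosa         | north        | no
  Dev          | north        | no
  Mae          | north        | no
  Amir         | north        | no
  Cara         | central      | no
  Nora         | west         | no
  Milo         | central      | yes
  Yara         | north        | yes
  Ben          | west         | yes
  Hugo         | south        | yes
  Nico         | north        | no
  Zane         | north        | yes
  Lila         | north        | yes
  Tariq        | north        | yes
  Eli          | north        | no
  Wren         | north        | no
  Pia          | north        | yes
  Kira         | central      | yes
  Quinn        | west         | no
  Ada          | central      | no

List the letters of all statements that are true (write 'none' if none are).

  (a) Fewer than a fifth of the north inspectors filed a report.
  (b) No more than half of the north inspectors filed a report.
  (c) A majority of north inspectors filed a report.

(b)

|A| = 13, |A ∩ B| = 6, |A ∖ B| = 7.
(a) |A ∩ B| / |A| < 1/5: fails.
(b) |A ∩ B| ≤ |A ∖ B|: holds.
(c) |A ∩ B| > |A ∖ B|: fails.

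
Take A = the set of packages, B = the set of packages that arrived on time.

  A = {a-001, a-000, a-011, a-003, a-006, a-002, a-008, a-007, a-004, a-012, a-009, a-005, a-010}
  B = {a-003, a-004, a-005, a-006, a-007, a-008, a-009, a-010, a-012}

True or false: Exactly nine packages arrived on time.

'Exactly nine packages arrived on time' holds iff |A ∩ B| = 9.
A (the restrictor) = {a-001, a-000, a-011, a-003, a-006, a-002, a-008, a-007, a-004, a-012, a-009, a-005, a-010}, |A| = 13.
A ∩ B = {a-003, a-006, a-008, a-007, a-004, a-012, a-009, a-005, a-010}, so |A ∩ B| = 9.
|A ∩ B| = 9, so the statement is true.

True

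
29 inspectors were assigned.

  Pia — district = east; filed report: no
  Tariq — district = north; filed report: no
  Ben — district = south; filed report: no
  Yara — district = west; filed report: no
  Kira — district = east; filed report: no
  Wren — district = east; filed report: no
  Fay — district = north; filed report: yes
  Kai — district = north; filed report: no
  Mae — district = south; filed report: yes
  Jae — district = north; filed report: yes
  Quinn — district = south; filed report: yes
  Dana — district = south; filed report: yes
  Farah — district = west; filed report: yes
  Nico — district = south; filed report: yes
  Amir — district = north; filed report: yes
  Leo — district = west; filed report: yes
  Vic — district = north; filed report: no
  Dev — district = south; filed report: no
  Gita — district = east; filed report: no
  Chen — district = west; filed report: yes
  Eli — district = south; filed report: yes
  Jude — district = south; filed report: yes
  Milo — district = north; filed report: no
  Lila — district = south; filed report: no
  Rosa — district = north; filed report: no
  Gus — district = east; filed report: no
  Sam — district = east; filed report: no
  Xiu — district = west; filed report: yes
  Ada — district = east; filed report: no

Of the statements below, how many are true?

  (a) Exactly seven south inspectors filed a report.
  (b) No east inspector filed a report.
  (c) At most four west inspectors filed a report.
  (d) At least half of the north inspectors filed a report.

(a) south: |A| = 9, |A ∩ B| = 6; needs |A ∩ B| = 7 — false.
(b) east: |A| = 7, |A ∩ B| = 0; needs A ∩ B = ∅ (|A ∩ B| = 0) — true.
(c) west: |A| = 5, |A ∩ B| = 4; needs |A ∩ B| ≤ 4 — true.
(d) north: |A| = 8, |A ∩ B| = 3; needs |A ∩ B| ≥ |A ∖ B| — false.

2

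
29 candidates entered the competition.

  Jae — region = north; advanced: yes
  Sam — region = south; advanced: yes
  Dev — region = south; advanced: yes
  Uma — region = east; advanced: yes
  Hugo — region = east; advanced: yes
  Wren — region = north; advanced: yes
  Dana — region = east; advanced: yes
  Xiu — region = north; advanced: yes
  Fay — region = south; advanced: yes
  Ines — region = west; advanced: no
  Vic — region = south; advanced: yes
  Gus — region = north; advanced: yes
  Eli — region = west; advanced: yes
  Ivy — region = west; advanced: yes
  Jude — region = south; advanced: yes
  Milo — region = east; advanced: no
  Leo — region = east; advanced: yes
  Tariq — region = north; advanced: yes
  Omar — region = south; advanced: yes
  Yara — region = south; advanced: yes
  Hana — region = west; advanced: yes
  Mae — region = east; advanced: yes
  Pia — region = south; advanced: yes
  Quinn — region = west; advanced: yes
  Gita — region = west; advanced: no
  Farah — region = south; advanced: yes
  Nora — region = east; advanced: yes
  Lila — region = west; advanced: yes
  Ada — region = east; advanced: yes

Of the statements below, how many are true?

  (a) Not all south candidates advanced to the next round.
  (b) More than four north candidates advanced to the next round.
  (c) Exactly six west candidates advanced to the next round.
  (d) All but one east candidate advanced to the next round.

2

(a) south: |A| = 9, |A ∩ B| = 9; needs A ⊄ B (|A ∖ B| ≥ 1) — false.
(b) north: |A| = 5, |A ∩ B| = 5; needs |A ∩ B| > 4 — true.
(c) west: |A| = 7, |A ∩ B| = 5; needs |A ∩ B| = 6 — false.
(d) east: |A| = 8, |A ∩ B| = 7; needs |A ∖ B| = 1 — true.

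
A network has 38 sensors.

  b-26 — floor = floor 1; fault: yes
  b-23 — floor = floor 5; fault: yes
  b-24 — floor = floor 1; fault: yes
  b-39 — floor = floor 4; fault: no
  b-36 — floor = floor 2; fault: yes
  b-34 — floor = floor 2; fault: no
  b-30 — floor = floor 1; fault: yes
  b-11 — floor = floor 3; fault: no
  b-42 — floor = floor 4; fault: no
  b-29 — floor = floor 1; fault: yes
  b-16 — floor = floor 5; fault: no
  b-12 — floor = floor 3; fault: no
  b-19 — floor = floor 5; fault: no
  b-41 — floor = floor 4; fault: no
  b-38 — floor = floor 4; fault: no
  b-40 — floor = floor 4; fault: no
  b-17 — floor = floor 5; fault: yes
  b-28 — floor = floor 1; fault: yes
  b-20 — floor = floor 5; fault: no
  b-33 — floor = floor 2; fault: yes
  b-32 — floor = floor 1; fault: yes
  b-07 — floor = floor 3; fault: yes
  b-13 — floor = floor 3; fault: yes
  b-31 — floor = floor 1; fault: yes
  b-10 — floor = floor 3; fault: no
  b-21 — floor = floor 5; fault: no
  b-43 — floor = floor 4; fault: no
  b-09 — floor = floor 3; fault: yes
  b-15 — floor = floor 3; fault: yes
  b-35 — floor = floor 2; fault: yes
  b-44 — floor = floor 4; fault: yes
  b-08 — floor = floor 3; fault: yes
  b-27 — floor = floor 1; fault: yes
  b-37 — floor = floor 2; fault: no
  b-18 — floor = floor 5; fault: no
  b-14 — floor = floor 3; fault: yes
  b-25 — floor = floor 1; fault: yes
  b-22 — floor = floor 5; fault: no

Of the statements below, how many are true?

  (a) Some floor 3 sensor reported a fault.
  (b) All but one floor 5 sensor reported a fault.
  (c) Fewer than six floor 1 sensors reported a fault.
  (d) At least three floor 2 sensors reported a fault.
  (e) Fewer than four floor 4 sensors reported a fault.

(a) floor 3: |A| = 9, |A ∩ B| = 6; needs A ∩ B ≠ ∅ (|A ∩ B| ≥ 1) — true.
(b) floor 5: |A| = 8, |A ∩ B| = 2; needs |A ∖ B| = 1 — false.
(c) floor 1: |A| = 9, |A ∩ B| = 9; needs |A ∩ B| < 6 — false.
(d) floor 2: |A| = 5, |A ∩ B| = 3; needs |A ∩ B| ≥ 3 — true.
(e) floor 4: |A| = 7, |A ∩ B| = 1; needs |A ∩ B| < 4 — true.

3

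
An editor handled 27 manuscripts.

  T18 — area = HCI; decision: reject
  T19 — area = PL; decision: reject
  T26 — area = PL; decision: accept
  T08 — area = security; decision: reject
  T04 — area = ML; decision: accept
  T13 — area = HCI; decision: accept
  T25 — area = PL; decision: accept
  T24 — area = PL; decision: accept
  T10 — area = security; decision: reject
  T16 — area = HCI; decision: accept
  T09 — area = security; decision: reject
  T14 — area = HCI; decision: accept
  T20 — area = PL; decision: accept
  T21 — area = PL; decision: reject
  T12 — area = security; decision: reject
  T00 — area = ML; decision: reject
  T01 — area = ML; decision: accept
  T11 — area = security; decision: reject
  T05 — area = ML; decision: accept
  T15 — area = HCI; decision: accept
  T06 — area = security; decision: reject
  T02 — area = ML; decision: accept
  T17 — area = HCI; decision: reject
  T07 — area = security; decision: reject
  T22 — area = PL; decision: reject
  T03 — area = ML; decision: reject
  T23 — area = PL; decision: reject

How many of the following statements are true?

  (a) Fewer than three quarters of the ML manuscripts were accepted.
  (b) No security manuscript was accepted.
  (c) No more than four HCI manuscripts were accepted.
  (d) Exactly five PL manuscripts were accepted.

3

(a) ML: |A| = 6, |A ∩ B| = 4; needs |A ∩ B| / |A| < 3/4 — true.
(b) security: |A| = 7, |A ∩ B| = 0; needs A ∩ B = ∅ (|A ∩ B| = 0) — true.
(c) HCI: |A| = 6, |A ∩ B| = 4; needs |A ∩ B| ≤ 4 — true.
(d) PL: |A| = 8, |A ∩ B| = 4; needs |A ∩ B| = 5 — false.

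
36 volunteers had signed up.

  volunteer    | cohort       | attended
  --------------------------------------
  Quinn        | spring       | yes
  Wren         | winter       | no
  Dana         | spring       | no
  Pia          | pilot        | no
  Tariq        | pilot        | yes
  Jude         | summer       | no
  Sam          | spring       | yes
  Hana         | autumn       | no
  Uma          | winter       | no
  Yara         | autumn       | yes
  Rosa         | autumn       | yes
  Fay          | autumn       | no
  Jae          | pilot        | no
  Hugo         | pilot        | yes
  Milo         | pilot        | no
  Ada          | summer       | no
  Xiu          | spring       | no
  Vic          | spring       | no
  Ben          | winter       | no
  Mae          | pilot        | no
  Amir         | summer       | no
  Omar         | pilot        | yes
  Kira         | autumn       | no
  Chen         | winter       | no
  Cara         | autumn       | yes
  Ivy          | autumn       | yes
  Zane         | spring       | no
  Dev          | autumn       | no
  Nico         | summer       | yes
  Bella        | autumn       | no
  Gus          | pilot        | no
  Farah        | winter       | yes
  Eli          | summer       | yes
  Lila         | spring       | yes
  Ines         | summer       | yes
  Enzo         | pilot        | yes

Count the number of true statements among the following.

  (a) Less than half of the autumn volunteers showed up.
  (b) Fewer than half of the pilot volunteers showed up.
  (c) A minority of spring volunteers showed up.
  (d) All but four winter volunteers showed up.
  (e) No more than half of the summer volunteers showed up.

5

(a) autumn: |A| = 9, |A ∩ B| = 4; needs |A ∩ B| < |A ∖ B| — true.
(b) pilot: |A| = 9, |A ∩ B| = 4; needs |A ∩ B| < |A ∖ B| — true.
(c) spring: |A| = 7, |A ∩ B| = 3; needs |A ∩ B| < |A ∖ B| — true.
(d) winter: |A| = 5, |A ∩ B| = 1; needs |A ∖ B| = 4 — true.
(e) summer: |A| = 6, |A ∩ B| = 3; needs |A ∩ B| ≤ |A ∖ B| — true.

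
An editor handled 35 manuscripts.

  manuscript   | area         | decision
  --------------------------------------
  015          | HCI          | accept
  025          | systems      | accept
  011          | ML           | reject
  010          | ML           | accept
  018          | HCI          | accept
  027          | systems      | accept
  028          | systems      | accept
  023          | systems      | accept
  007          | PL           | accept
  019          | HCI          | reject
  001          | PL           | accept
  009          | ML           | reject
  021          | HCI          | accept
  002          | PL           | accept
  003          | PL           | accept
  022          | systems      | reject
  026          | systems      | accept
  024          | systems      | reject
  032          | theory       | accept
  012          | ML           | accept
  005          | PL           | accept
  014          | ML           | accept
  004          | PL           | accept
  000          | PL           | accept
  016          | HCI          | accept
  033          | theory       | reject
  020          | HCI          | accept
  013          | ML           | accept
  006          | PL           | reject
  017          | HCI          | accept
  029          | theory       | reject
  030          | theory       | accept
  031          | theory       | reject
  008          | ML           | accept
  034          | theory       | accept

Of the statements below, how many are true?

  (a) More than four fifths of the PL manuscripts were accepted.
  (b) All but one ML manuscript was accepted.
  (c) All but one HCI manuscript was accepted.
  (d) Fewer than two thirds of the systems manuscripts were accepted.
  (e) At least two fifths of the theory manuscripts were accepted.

(a) PL: |A| = 8, |A ∩ B| = 7; needs |A ∩ B| / |A| > 4/5 — true.
(b) ML: |A| = 7, |A ∩ B| = 5; needs |A ∖ B| = 1 — false.
(c) HCI: |A| = 7, |A ∩ B| = 6; needs |A ∖ B| = 1 — true.
(d) systems: |A| = 7, |A ∩ B| = 5; needs |A ∩ B| / |A| < 2/3 — false.
(e) theory: |A| = 6, |A ∩ B| = 3; needs |A ∩ B| / |A| ≥ 2/5 — true.

3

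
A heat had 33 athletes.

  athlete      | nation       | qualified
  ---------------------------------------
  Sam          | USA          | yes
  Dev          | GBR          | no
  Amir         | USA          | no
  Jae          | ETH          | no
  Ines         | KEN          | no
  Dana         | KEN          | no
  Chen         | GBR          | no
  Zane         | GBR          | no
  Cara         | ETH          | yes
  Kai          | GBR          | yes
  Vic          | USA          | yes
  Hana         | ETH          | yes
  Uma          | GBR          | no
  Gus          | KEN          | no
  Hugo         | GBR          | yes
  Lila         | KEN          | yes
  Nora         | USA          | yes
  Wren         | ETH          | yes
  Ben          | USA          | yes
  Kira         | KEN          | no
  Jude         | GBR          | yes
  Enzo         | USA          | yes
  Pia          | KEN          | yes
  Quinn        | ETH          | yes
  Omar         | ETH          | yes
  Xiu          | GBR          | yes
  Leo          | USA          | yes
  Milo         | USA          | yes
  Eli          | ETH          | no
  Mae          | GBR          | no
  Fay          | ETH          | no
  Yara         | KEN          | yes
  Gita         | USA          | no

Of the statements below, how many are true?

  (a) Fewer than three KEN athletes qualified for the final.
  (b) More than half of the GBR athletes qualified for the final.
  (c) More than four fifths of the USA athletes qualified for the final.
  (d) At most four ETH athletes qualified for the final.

0

(a) KEN: |A| = 7, |A ∩ B| = 3; needs |A ∩ B| < 3 — false.
(b) GBR: |A| = 9, |A ∩ B| = 4; needs |A ∩ B| > |A ∖ B| — false.
(c) USA: |A| = 9, |A ∩ B| = 7; needs |A ∩ B| / |A| > 4/5 — false.
(d) ETH: |A| = 8, |A ∩ B| = 5; needs |A ∩ B| ≤ 4 — false.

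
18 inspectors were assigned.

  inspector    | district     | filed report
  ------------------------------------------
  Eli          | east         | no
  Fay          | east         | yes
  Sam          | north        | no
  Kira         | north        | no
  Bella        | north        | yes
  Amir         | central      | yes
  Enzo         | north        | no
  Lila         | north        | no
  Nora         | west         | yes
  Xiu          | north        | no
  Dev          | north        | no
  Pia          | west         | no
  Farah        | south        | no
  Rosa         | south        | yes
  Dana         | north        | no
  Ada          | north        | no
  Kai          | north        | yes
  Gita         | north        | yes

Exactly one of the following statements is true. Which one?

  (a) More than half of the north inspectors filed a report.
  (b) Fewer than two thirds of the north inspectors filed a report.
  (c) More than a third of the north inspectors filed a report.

|A| = 11, |A ∩ B| = 3, |A ∖ B| = 8.
(a) requires |A ∩ B| > |A ∖ B|: false.
(b) requires |A ∩ B| / |A| < 2/3: true.
(c) requires |A ∩ B| / |A| > 1/3: false.

(b)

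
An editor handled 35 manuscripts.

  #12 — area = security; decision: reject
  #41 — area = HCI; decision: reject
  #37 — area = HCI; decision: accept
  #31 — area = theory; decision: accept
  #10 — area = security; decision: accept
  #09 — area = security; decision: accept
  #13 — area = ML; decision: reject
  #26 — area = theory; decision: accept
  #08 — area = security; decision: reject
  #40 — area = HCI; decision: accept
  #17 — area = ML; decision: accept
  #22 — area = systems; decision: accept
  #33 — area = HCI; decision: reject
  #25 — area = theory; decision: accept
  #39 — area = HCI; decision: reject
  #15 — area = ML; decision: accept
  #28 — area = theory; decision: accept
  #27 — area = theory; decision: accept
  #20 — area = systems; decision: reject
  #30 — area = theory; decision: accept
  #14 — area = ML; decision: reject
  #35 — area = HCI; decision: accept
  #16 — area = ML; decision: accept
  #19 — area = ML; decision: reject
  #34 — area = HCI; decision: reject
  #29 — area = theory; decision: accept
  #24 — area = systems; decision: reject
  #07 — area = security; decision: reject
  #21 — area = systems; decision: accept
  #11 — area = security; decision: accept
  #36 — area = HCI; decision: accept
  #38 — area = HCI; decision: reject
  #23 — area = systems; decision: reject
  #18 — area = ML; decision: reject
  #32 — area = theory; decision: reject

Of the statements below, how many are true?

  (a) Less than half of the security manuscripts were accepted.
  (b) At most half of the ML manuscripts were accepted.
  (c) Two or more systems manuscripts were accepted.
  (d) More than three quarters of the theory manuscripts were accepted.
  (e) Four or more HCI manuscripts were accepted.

(a) security: |A| = 6, |A ∩ B| = 3; needs |A ∩ B| < |A ∖ B| — false.
(b) ML: |A| = 7, |A ∩ B| = 3; needs |A ∩ B| ≤ |A ∖ B| — true.
(c) systems: |A| = 5, |A ∩ B| = 2; needs |A ∩ B| ≥ 2 — true.
(d) theory: |A| = 8, |A ∩ B| = 7; needs |A ∩ B| / |A| > 3/4 — true.
(e) HCI: |A| = 9, |A ∩ B| = 4; needs |A ∩ B| ≥ 4 — true.

4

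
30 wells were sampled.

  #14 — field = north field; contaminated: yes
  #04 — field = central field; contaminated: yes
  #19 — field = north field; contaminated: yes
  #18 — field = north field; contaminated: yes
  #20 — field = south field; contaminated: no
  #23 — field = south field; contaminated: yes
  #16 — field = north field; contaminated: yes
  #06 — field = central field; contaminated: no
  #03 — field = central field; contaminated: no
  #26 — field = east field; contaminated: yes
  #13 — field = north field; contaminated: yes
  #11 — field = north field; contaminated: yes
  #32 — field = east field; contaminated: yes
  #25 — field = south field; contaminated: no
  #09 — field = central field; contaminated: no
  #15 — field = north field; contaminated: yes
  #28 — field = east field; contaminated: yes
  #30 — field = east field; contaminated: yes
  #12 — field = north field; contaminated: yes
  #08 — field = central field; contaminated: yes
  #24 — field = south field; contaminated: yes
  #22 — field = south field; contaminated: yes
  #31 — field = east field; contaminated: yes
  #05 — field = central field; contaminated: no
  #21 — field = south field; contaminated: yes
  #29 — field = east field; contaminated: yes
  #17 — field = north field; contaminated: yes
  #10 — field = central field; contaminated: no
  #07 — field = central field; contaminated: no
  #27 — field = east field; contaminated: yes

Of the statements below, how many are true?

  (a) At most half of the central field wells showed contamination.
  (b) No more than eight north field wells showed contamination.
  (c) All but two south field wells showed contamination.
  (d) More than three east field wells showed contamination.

(a) central field: |A| = 8, |A ∩ B| = 2; needs |A ∩ B| ≤ |A ∖ B| — true.
(b) north field: |A| = 9, |A ∩ B| = 9; needs |A ∩ B| ≤ 8 — false.
(c) south field: |A| = 6, |A ∩ B| = 4; needs |A ∖ B| = 2 — true.
(d) east field: |A| = 7, |A ∩ B| = 7; needs |A ∩ B| > 3 — true.

3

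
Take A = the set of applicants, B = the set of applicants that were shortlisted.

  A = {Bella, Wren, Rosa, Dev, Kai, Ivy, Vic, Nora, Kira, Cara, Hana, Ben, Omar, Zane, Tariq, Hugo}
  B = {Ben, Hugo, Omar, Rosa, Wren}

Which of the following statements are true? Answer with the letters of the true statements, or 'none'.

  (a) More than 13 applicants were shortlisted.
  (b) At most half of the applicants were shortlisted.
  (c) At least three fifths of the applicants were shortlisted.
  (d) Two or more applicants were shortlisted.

(b), (d)

|A| = 16, |A ∩ B| = 5, |A ∖ B| = 11.
(a) |A ∩ B| > 13: fails.
(b) |A ∩ B| ≤ |A ∖ B|: holds.
(c) |A ∩ B| / |A| ≥ 3/5: fails.
(d) |A ∩ B| ≥ 2: holds.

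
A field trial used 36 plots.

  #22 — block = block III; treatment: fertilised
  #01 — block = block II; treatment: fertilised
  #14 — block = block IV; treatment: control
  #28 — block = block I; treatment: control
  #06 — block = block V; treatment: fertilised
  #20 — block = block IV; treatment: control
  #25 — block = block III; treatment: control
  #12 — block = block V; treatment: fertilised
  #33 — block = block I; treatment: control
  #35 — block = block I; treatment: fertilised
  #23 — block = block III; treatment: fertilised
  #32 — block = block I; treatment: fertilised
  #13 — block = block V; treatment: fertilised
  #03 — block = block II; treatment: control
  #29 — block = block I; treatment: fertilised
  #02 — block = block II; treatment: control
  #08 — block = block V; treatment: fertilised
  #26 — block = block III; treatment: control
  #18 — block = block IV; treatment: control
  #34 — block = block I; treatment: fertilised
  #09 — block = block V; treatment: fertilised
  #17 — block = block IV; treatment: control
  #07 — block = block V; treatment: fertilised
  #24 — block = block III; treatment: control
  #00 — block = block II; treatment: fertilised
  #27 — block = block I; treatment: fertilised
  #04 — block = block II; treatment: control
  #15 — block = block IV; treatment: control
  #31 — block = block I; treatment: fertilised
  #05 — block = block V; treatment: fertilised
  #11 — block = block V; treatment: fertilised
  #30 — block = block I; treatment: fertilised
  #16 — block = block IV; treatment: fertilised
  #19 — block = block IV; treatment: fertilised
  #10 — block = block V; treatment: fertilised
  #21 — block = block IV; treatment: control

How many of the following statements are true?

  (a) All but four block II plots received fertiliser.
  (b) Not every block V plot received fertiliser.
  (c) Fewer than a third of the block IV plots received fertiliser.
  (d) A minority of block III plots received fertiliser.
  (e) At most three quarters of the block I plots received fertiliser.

2

(a) block II: |A| = 5, |A ∩ B| = 2; needs |A ∖ B| = 4 — false.
(b) block V: |A| = 9, |A ∩ B| = 9; needs A ⊄ B (|A ∖ B| ≥ 1) — false.
(c) block IV: |A| = 8, |A ∩ B| = 2; needs |A ∩ B| / |A| < 1/3 — true.
(d) block III: |A| = 5, |A ∩ B| = 2; needs |A ∩ B| < |A ∖ B| — true.
(e) block I: |A| = 9, |A ∩ B| = 7; needs |A ∩ B| / |A| ≤ 3/4 — false.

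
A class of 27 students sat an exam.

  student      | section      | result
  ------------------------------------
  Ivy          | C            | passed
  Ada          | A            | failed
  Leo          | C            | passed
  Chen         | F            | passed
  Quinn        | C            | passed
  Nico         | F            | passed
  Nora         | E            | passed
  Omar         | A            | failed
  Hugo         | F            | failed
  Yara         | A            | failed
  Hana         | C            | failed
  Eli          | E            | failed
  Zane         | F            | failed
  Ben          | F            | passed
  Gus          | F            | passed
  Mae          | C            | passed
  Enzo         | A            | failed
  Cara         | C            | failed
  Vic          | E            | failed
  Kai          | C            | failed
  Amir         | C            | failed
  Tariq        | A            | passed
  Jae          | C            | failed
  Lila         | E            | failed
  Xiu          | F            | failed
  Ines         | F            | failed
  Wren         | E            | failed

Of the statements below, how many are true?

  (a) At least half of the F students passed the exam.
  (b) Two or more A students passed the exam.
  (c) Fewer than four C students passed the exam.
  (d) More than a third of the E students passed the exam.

(a) F: |A| = 8, |A ∩ B| = 4; needs |A ∩ B| ≥ |A ∖ B| — true.
(b) A: |A| = 5, |A ∩ B| = 1; needs |A ∩ B| ≥ 2 — false.
(c) C: |A| = 9, |A ∩ B| = 4; needs |A ∩ B| < 4 — false.
(d) E: |A| = 5, |A ∩ B| = 1; needs |A ∩ B| / |A| > 1/3 — false.

1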